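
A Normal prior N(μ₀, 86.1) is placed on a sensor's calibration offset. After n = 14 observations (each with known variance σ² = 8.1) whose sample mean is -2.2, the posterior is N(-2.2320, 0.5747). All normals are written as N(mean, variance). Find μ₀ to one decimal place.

μ₀ = -7.0

With known observation variance, the Normal–Normal posterior has precision τ_n = τ₀ + n/σ² and mean μ_n = (τ₀μ₀ + (n/σ²)x̄)/τ_n.
Here τ₀ = 1/86.1 = 0.011614 and τ_data = 14/8.1 = 1.728395, so τ_n = 1.740009.
Rearranging for μ₀: μ₀ = (μ_n·τ_n − τ_data·x̄)/τ₀ = (-2.2320·1.740009 − 1.728395·-2.2) / 0.011614 = -0.081231/0.011614 ≈ -7.0.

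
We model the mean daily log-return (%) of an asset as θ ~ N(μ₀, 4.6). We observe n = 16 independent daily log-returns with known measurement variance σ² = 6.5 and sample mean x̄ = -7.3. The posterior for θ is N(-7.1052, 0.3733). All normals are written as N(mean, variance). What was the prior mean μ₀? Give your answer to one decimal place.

μ₀ = -4.9

The posterior mean is a precision-weighted average: μ_n = (τ₀μ₀ + τ_data·x̄)/(τ₀+τ_data), with τ₀=1/σ₀² and τ_data=n/σ².
Here τ₀ = 1/4.6 = 0.217391 and τ_data = 16/6.5 = 2.461538, so τ_n = 2.678929.
Rearranging for μ₀: μ₀ = (μ_n·τ_n − τ_data·x̄)/τ₀ = (-7.1052·2.678929 − 2.461538·-7.3) / 0.217391 = -1.065099/0.217391 ≈ -4.9.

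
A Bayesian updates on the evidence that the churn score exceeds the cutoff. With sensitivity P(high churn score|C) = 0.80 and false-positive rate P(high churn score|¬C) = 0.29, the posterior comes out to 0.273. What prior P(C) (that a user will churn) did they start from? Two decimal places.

In odds form, posterior odds = prior odds × likelihood ratio, so prior odds = posterior odds ÷ LR.
Posterior odds = 0.273/(1−0.273) = 0.3755. LR = 0.80/0.29 = 2.7586.
Prior odds = 0.3755/2.7586 = 0.1361, so P(C) = 0.1361/(1+0.1361) ≈ 0.12.

P(C) = 0.12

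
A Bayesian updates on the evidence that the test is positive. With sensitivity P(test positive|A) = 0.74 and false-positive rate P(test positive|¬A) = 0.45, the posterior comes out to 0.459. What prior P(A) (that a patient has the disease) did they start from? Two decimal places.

Bayes' rule in odds form gives O(A|E) = O(A)·[P(E|A)/P(E|¬A)], hence O(A) = O(A|E)/LR.
Posterior odds = 0.459/(1−0.459) = 0.8484. LR = 0.74/0.45 = 1.6444.
Prior odds = 0.8484/1.6444 = 0.5159, so P(A) = 0.5159/(1+0.5159) ≈ 0.34.

P(A) = 0.34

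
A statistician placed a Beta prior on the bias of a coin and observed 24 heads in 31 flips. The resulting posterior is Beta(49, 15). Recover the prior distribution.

Under Beta–binomial conjugacy the posterior parameters are (a+s, b+f).
So a = 49 − 24 = 25 and b = 15 − 7 = 8.

Beta(25, 8)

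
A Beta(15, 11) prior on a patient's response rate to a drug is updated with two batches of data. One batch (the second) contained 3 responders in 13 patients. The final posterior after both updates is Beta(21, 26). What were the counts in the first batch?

Because Beta–binomial updating is additive in the counts, the combined data contributed (α_post−α_prior, β_post−β_prior) successes and failures.
Total across both batches: 21−15=6 responders, 26−11=15 non-responders.
Subtract the second batch: 6−3=3 responders and 15−10=5 non-responders.

3 responders and 5 non-responders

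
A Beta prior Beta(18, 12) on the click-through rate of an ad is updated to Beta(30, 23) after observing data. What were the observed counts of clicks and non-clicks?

12 clicks and 11 non-clicks

Beta is conjugate to the binomial likelihood: posterior = Beta(α+s, β+f).
Match parameters: s=30−18=12, f=23−12=11.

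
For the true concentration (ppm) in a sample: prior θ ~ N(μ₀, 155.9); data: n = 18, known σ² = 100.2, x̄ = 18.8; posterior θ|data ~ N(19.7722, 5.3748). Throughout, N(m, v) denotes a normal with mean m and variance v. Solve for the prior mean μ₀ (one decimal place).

μ₀ = 47.0

With known observation variance, the Normal–Normal posterior has precision τ_n = τ₀ + n/σ² and mean μ_n = (τ₀μ₀ + (n/σ²)x̄)/τ_n.
Here τ₀ = 1/155.9 = 0.006414 and τ_data = 18/100.2 = 0.179641, so τ_n = 0.186055.
Rearranging for μ₀: μ₀ = (μ_n·τ_n − τ_data·x̄)/τ₀ = (19.7722·0.186055 − 0.179641·18.8) / 0.006414 = 0.301466/0.006414 ≈ 47.0.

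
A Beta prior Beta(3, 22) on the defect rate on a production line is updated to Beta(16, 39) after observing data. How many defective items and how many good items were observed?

13 defective items and 17 good items

Under Beta–binomial conjugacy the posterior parameters are (α+s, β+f).
So s = 16 − 3 = 13 and f = 39 − 22 = 17.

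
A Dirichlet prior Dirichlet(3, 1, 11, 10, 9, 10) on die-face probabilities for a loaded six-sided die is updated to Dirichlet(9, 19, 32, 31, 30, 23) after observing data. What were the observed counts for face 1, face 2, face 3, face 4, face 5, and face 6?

counts (6, 18, 21, 21, 21, 13)

For a Dirichlet(α) prior with multinomial counts c, the posterior is Dirichlet(α + c) componentwise.
Counts are posterior − prior componentwise: 9−3=6, 19−1=18, 32−11=21, 31−10=21, 30−9=21, 23−10=13.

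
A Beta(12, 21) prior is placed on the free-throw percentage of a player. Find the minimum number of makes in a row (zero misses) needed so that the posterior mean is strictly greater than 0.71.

k = 40

After k makes and 0 misses the posterior is Beta(12+k, 21), with mean (12+k)/(12+21+k).
Set (12+k)/(33+k) > 0.71 and solve: k > (0.71·33 − 12)/(1 − 0.71) = 39.414.
The smallest integer exceeding 39.414 is 40.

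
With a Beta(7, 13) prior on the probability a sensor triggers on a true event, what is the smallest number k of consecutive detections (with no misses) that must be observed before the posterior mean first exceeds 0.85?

k = 67

After k detections and 0 misses the posterior is Beta(7+k, 13), with mean (7+k)/(7+13+k).
Set (7+k)/(20+k) > 0.85 and solve: k > (0.85·20 − 7)/(1 − 0.85) = 66.667.
The smallest integer exceeding 66.667 is 67.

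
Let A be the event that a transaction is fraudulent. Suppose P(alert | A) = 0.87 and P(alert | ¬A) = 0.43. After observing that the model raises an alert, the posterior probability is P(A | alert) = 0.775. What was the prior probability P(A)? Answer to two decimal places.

Bayes' rule in odds form gives O(A|E) = O(A)·[P(E|A)/P(E|¬A)], hence O(A) = O(A|E)/LR.
Posterior odds = 0.775/(1−0.775) = 3.4444. LR = 0.87/0.43 = 2.0233.
Prior odds = 3.4444/2.0233 = 1.7024, so P(A) = 1.7024/(1+1.7024) ≈ 0.63.

P(A) = 0.63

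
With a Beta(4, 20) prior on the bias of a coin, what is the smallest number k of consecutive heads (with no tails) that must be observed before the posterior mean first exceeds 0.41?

k = 10

After k heads and 0 tails the posterior is Beta(4+k, 20), with mean (4+k)/(4+20+k).
Set (4+k)/(24+k) > 0.41 and solve: k > (0.41·24 − 4)/(1 − 0.41) = 9.898.
The smallest integer exceeding 9.898 is 10.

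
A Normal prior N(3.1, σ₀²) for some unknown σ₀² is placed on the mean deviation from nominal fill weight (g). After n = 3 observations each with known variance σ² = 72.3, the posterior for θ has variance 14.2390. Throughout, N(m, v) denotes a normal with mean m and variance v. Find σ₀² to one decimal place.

Posterior precision equals prior precision plus data precision: 1/σ_n² = 1/σ₀² + n/σ².
So 1/σ₀² = 1/14.2390 − 3/72.3 = 0.070230 − 0.041494 = 0.028736.
Hence σ₀² = 1/0.028736 ≈ 34.8.

σ₀² = 34.8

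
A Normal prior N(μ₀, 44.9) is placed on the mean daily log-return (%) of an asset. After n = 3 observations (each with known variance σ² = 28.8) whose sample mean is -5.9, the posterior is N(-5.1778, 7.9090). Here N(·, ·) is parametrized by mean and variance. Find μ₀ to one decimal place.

The posterior mean is a precision-weighted average: μ_n = (τ₀μ₀ + τ_data·x̄)/(τ₀+τ_data), with τ₀=1/σ₀² and τ_data=n/σ².
Here τ₀ = 1/44.9 = 0.022272 and τ_data = 3/28.8 = 0.104167, so τ_n = 0.126439.
Rearranging for μ₀: μ₀ = (μ_n·τ_n − τ_data·x̄)/τ₀ = (-5.1778·0.126439 − 0.104167·-5.9) / 0.022272 = -0.040091/0.022272 ≈ -1.8.

μ₀ = -1.8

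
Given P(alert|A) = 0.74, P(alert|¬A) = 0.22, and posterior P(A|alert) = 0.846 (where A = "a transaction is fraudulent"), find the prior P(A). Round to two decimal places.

In odds form, posterior odds = prior odds × likelihood ratio, so prior odds = posterior odds ÷ LR.
Posterior odds = 0.846/(1−0.846) = 5.4935. LR = 0.74/0.22 = 3.3636.
Prior odds = 5.4935/3.3636 = 1.6332, so P(A) = 1.6332/(1+1.6332) ≈ 0.62.

P(A) = 0.62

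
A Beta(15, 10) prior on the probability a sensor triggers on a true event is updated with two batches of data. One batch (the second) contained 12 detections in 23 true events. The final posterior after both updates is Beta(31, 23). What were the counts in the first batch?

Sequential conjugate updates are equivalent to a single update on the pooled data, so total successes = posterior α − prior α and total failures = posterior β − prior β.
Total across both batches: 31−15=16 detections, 23−10=13 misses.
Subtract the second batch: 16−12=4 detections and 13−11=2 misses.

4 detections and 2 misses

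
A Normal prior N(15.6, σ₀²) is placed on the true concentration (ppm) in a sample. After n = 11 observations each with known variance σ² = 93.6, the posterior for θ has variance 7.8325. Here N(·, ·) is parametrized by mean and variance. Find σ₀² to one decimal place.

For the Normal–Normal model with known σ², precisions add: τ_n = τ₀ + n/σ².
So 1/σ₀² = 1/7.8325 − 11/93.6 = 0.127673 − 0.117521 = 0.010152.
Hence σ₀² = 1/0.010152 ≈ 98.5.

σ₀² = 98.5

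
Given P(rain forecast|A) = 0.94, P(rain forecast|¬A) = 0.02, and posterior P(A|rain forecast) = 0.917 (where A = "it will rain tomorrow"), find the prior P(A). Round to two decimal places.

P(A) = 0.19

In odds form, posterior odds = prior odds × likelihood ratio, so prior odds = posterior odds ÷ LR.
Posterior odds = 0.917/(1−0.917) = 11.0482. LR = 0.94/0.02 = 47.0000.
Prior odds = 11.0482/47.0000 = 0.2351, so P(A) = 0.2351/(1+0.2351) ≈ 0.19.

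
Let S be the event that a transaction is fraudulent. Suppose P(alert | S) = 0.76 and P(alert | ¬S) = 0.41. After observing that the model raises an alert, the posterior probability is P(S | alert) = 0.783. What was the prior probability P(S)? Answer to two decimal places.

P(S) = 0.66

Bayes' rule in odds form gives O(S|E) = O(S)·[P(E|S)/P(E|¬S)], hence O(S) = O(S|E)/LR.
Posterior odds = 0.783/(1−0.783) = 3.6083. LR = 0.76/0.41 = 1.8537.
Prior odds = 3.6083/1.8537 = 1.9465, so P(S) = 1.9465/(1+1.9465) ≈ 0.66.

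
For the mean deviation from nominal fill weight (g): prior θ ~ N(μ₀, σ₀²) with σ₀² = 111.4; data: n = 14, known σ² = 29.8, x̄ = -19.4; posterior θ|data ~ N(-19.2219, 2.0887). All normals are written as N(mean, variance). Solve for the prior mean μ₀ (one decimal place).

With known observation variance, the Normal–Normal posterior has precision τ_n = τ₀ + n/σ² and mean μ_n = (τ₀μ₀ + (n/σ²)x̄)/τ_n.
Here τ₀ = 1/111.4 = 0.008977 and τ_data = 14/29.8 = 0.469799, so τ_n = 0.478776.
Rearranging for μ₀: μ₀ = (μ_n·τ_n − τ_data·x̄)/τ₀ = (-19.2219·0.478776 − 0.469799·-19.4) / 0.008977 = -0.088884/0.008977 ≈ -9.9.

μ₀ = -9.9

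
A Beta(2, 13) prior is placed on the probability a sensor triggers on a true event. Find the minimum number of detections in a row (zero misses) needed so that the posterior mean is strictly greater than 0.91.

k = 130

After k detections and 0 misses the posterior is Beta(2+k, 13), with mean (2+k)/(2+13+k).
Set (2+k)/(15+k) > 0.91 and solve: k > (0.91·15 − 2)/(1 − 0.91) = 129.444.
The smallest integer exceeding 129.444 is 130.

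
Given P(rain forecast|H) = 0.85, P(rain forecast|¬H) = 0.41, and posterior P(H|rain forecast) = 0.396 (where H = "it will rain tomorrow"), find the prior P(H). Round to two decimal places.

P(H) = 0.24

In odds form, posterior odds = prior odds × likelihood ratio, so prior odds = posterior odds ÷ LR.
Posterior odds = 0.396/(1−0.396) = 0.6556. LR = 0.85/0.41 = 2.0732.
Prior odds = 0.6556/2.0732 = 0.3162, so P(H) = 0.3162/(1+0.3162) ≈ 0.24.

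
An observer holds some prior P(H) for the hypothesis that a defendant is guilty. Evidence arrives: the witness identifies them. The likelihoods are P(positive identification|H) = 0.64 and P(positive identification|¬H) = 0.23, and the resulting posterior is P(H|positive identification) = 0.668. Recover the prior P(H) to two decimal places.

P(H) = 0.42

Bayes' rule in odds form gives O(H|E) = O(H)·[P(E|H)/P(E|¬H)], hence O(H) = O(H|E)/LR.
Posterior odds = 0.668/(1−0.668) = 2.0120. LR = 0.64/0.23 = 2.7826.
Prior odds = 2.0120/2.7826 = 0.7231, so P(H) = 0.7231/(1+0.7231) ≈ 0.42.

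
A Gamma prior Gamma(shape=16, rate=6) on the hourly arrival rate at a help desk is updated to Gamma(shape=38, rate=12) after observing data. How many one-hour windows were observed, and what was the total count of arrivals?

Gamma–Poisson conjugacy: posterior shape = α + Σxᵢ, posterior rate = β + n.
Matching: Σxᵢ = 38 − 16 = 22 and n = 12 − 6 = 6.

n = 6 one-hour windows with total 22 arrivals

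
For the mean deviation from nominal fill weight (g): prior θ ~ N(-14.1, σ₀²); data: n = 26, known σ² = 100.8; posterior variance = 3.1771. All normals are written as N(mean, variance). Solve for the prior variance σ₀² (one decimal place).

Posterior precision equals prior precision plus data precision: 1/σ_n² = 1/σ₀² + n/σ².
So 1/σ₀² = 1/3.1771 − 26/100.8 = 0.314752 − 0.257937 = 0.056815.
Hence σ₀² = 1/0.056815 ≈ 17.6.

σ₀² = 17.6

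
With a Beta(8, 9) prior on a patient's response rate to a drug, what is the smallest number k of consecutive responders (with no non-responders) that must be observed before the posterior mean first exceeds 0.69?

After k responders and 0 non-responders the posterior is Beta(8+k, 9), with mean (8+k)/(8+9+k).
Set (8+k)/(17+k) > 0.69 and solve: k > (0.69·17 − 8)/(1 − 0.69) = 12.032.
The smallest integer exceeding 12.032 is 13, and checking k=13: (21)/(30) = 0.7000 > 0.69.

k = 13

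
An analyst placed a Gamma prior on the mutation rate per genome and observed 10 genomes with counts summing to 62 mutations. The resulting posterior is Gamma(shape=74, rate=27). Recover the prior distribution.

A Gamma(α, β) prior (rate parametrization) on a Poisson rate with n observations summing to S gives posterior Gamma(α+S, β+n).
So α = 74 − 62 = 12 and β = 27 − 10 = 17.

Gamma(shape=12, rate=17)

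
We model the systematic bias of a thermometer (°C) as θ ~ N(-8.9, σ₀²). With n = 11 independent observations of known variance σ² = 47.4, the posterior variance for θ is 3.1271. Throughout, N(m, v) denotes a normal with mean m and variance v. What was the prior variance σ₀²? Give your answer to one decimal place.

For the Normal–Normal model with known σ², precisions add: τ_n = τ₀ + n/σ².
So 1/σ₀² = 1/3.1271 − 11/47.4 = 0.319785 − 0.232068 = 0.087717.
Hence σ₀² = 1/0.087717 ≈ 11.4.

σ₀² = 11.4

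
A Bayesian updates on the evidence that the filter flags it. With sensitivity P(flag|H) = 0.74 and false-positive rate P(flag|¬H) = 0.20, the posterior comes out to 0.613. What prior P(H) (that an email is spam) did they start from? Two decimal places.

In odds form, posterior odds = prior odds × likelihood ratio, so prior odds = posterior odds ÷ LR.
Posterior odds = 0.613/(1−0.613) = 1.5840. LR = 0.74/0.20 = 3.7000.
Prior odds = 1.5840/3.7000 = 0.4281, so P(H) = 0.4281/(1+0.4281) ≈ 0.30.

P(H) = 0.30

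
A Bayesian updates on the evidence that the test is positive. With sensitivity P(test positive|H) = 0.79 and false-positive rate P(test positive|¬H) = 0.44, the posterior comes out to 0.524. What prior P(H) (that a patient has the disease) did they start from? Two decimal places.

P(H) = 0.38

Bayes' rule in odds form gives O(H|E) = O(H)·[P(E|H)/P(E|¬H)], hence O(H) = O(H|E)/LR.
Posterior odds = 0.524/(1−0.524) = 1.1008. LR = 0.79/0.44 = 1.7955.
Prior odds = 1.1008/1.7955 = 0.6131, so P(H) = 0.6131/(1+0.6131) ≈ 0.38.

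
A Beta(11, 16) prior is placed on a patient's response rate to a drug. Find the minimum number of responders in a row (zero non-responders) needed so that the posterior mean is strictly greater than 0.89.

k = 119

After k responders and 0 non-responders the posterior is Beta(11+k, 16), with mean (11+k)/(11+16+k).
Set (11+k)/(27+k) > 0.89 and solve: k > (0.89·27 − 11)/(1 − 0.89) = 118.455.
The smallest integer exceeding 118.455 is 119, and checking k=119: (130)/(146) = 0.8904 > 0.89.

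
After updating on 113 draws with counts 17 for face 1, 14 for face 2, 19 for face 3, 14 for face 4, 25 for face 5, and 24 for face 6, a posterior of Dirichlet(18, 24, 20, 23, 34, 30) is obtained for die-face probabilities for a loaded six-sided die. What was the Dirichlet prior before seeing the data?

For a Dirichlet(α) prior with multinomial counts c, the posterior is Dirichlet(α + c) componentwise.
Subtract each count from the matching posterior parameter: 18−17=1, 24−14=10, 20−19=1, 23−14=9, 34−25=9, 30−24=6.

Dirichlet(1, 10, 1, 9, 9, 6)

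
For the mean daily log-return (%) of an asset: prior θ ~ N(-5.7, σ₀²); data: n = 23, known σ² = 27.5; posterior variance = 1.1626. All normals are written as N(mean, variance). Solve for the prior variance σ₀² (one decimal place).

σ₀² = 42.1

Posterior precision equals prior precision plus data precision: 1/σ_n² = 1/σ₀² + n/σ².
So 1/σ₀² = 1/1.1626 − 23/27.5 = 0.860141 − 0.836364 = 0.023777.
Hence σ₀² = 1/0.023777 ≈ 42.1.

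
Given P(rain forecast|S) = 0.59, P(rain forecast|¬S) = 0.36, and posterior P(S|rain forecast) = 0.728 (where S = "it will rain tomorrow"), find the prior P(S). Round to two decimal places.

P(S) = 0.62

Bayes' rule in odds form gives O(S|E) = O(S)·[P(E|S)/P(E|¬S)], hence O(S) = O(S|E)/LR.
Posterior odds = 0.728/(1−0.728) = 2.6765. LR = 0.59/0.36 = 1.6389.
Prior odds = 2.6765/1.6389 = 1.6331, so P(S) = 1.6331/(1+1.6331) ≈ 0.62.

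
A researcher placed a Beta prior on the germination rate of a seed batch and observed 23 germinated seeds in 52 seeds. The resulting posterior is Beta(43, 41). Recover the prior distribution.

Under Beta–binomial conjugacy the posterior parameters are (α+s, β+f).
So α = 43 − 23 = 20 and β = 41 − 29 = 12.

Beta(20, 12)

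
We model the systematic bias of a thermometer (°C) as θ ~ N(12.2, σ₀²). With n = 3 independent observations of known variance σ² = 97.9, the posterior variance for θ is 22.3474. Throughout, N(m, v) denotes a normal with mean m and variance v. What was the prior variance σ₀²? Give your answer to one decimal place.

For the Normal–Normal model with known σ², precisions add: τ_n = τ₀ + n/σ².
So 1/σ₀² = 1/22.3474 − 3/97.9 = 0.044748 − 0.030644 = 0.014104.
Hence σ₀² = 1/0.014104 ≈ 70.9.

σ₀² = 70.9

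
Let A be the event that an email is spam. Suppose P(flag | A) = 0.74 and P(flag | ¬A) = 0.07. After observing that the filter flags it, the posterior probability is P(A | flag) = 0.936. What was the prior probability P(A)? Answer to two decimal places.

Bayes' rule in odds form gives O(A|E) = O(A)·[P(E|A)/P(E|¬A)], hence O(A) = O(A|E)/LR.
Posterior odds = 0.936/(1−0.936) = 14.6250. LR = 0.74/0.07 = 10.5714.
Prior odds = 14.6250/10.5714 = 1.3834, so P(A) = 1.3834/(1+1.3834) ≈ 0.58.

P(A) = 0.58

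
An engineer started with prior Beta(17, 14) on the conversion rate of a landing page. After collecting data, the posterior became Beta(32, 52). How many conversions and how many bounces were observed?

15 conversions and 38 bounces

A Beta(α, β) prior with s successes and f failures in binomial data gives a Beta(α+s, β+f) posterior.
Match parameters: s=32−17=15, f=52−14=38.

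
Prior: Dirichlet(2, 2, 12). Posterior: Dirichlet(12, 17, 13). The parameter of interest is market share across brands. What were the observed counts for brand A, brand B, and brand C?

For a Dirichlet(α) prior with multinomial counts c, the posterior is Dirichlet(α + c) componentwise.
Counts are posterior − prior componentwise: 12−2=10, 17−2=15, 13−12=1.

counts (10, 15, 1)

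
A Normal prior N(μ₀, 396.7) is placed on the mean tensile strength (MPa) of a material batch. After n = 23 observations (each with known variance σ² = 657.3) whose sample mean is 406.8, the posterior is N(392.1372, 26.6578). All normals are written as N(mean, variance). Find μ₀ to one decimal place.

With known observation variance, the Normal–Normal posterior has precision τ_n = τ₀ + n/σ² and mean μ_n = (τ₀μ₀ + (n/σ²)x̄)/τ_n.
Here τ₀ = 1/396.7 = 0.002521 and τ_data = 23/657.3 = 0.034992, so τ_n = 0.037513.
Rearranging for μ₀: μ₀ = (μ_n·τ_n − τ_data·x̄)/τ₀ = (392.1372·0.037513 − 0.034992·406.8) / 0.002521 = 0.475497/0.002521 ≈ 188.6.

μ₀ = 188.6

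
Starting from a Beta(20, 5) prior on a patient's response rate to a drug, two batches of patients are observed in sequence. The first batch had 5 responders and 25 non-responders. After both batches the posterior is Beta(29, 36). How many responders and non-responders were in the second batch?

Sequential conjugate updates are equivalent to a single update on the pooled data, so total successes = posterior α − prior α and total failures = posterior β − prior β.
Total across both batches: 29−20=9 responders, 36−5=31 non-responders.
Subtract the first batch: 9−5=4 responders and 31−25=6 non-responders.

4 responders and 6 non-responders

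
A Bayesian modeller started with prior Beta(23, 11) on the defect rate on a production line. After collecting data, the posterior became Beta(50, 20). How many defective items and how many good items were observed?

A Beta(a, b) prior with s successes and f failures in binomial data gives a Beta(a+s, b+f) posterior.
Match parameters: s=50−23=27, f=20−11=9.

27 defective items and 9 good items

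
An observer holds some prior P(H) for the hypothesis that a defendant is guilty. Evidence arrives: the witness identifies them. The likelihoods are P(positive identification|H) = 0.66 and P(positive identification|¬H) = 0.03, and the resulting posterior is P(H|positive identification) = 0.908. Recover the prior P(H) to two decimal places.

P(H) = 0.31

In odds form, posterior odds = prior odds × likelihood ratio, so prior odds = posterior odds ÷ LR.
Posterior odds = 0.908/(1−0.908) = 9.8696. LR = 0.66/0.03 = 22.0000.
Prior odds = 9.8696/22.0000 = 0.4486, so P(H) = 0.4486/(1+0.4486) ≈ 0.31.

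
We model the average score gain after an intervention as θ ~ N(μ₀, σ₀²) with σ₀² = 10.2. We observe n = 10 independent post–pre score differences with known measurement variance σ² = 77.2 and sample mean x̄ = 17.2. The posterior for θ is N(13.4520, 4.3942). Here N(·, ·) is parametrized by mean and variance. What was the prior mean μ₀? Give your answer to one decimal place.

μ₀ = 8.5

The posterior mean is a precision-weighted average: μ_n = (τ₀μ₀ + τ_data·x̄)/(τ₀+τ_data), with τ₀=1/σ₀² and τ_data=n/σ².
Here τ₀ = 1/10.2 = 0.098039 and τ_data = 10/77.2 = 0.129534, so τ_n = 0.227573.
Rearranging for μ₀: μ₀ = (μ_n·τ_n − τ_data·x̄)/τ₀ = (13.4520·0.227573 − 0.129534·17.2) / 0.098039 = 0.833327/0.098039 ≈ 8.5.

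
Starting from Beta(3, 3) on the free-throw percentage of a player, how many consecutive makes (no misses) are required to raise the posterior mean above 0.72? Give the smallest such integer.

After k makes and 0 misses the posterior is Beta(3+k, 3), with mean (3+k)/(3+3+k).
Set (3+k)/(6+k) > 0.72 and solve: k > (0.72·6 − 3)/(1 − 0.72) = 4.714.
The smallest integer exceeding 4.714 is 5.

k = 5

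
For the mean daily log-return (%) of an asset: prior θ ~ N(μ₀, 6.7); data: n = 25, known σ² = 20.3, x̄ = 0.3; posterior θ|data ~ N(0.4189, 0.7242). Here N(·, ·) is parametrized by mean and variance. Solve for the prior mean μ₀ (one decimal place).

μ₀ = 1.4

The posterior mean is a precision-weighted average: μ_n = (τ₀μ₀ + τ_data·x̄)/(τ₀+τ_data), with τ₀=1/σ₀² and τ_data=n/σ².
Here τ₀ = 1/6.7 = 0.149254 and τ_data = 25/20.3 = 1.231527, so τ_n = 1.380781.
Rearranging for μ₀: μ₀ = (μ_n·τ_n − τ_data·x̄)/τ₀ = (0.4189·1.380781 − 1.231527·0.3) / 0.149254 = 0.208951/0.149254 ≈ 1.4.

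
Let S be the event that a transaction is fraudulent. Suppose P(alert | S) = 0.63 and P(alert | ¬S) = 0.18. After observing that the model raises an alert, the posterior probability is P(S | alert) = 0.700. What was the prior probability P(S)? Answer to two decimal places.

P(S) = 0.40

Bayes' rule in odds form gives O(S|E) = O(S)·[P(E|S)/P(E|¬S)], hence O(S) = O(S|E)/LR.
Posterior odds = 0.700/(1−0.700) = 2.3333. LR = 0.63/0.18 = 3.5000.
Prior odds = 2.3333/3.5000 = 0.6667, so P(S) = 0.6667/(1+0.6667) ≈ 0.40.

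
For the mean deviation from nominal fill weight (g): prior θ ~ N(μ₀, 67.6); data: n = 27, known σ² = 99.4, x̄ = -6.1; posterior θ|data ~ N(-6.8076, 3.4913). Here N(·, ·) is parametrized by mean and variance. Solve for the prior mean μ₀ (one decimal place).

The posterior mean is a precision-weighted average: μ_n = (τ₀μ₀ + τ_data·x̄)/(τ₀+τ_data), with τ₀=1/σ₀² and τ_data=n/σ².
Here τ₀ = 1/67.6 = 0.014793 and τ_data = 27/99.4 = 0.271630, so τ_n = 0.286423.
Rearranging for μ₀: μ₀ = (μ_n·τ_n − τ_data·x̄)/τ₀ = (-6.8076·0.286423 − 0.271630·-6.1) / 0.014793 = -0.292910/0.014793 ≈ -19.8.

μ₀ = -19.8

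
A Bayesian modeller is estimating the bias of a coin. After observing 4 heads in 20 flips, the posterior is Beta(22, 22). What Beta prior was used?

Beta is conjugate to the binomial likelihood: posterior = Beta(α+s, β+f).
So α = 22 − 4 = 18 and β = 22 − 16 = 6.

Beta(18, 6)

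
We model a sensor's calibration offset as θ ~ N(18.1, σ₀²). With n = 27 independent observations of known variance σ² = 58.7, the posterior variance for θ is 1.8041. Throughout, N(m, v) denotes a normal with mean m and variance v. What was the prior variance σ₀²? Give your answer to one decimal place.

Posterior precision equals prior precision plus data precision: 1/σ_n² = 1/σ₀² + n/σ².
So 1/σ₀² = 1/1.8041 − 27/58.7 = 0.554293 − 0.459966 = 0.094327.
Hence σ₀² = 1/0.094327 ≈ 10.6.

σ₀² = 10.6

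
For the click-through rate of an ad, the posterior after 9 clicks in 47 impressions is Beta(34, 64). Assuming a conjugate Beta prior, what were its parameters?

Beta(25, 26)

Under Beta–binomial conjugacy the posterior parameters are (a+s, b+f).
So a = 34 − 9 = 25 and b = 64 − 38 = 26.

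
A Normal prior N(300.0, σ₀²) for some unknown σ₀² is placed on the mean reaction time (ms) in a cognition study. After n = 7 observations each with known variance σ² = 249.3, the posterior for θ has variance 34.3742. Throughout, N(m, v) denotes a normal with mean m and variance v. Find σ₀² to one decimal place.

Posterior precision equals prior precision plus data precision: 1/σ_n² = 1/σ₀² + n/σ².
So 1/σ₀² = 1/34.3742 − 7/249.3 = 0.029092 − 0.028079 = 0.001013.
Hence σ₀² = 1/0.001013 ≈ 987.2.

σ₀² = 987.2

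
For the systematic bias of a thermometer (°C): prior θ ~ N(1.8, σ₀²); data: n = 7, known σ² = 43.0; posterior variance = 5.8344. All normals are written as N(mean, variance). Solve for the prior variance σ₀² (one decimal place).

σ₀² = 116.2

For the Normal–Normal model with known σ², precisions add: τ_n = τ₀ + n/σ².
So 1/σ₀² = 1/5.8344 − 7/43.0 = 0.171397 − 0.162791 = 0.008606.
Hence σ₀² = 1/0.008606 ≈ 116.2.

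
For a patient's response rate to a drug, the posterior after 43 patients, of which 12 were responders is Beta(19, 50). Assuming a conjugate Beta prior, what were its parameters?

Beta(7, 19)

Beta is conjugate to the binomial likelihood: posterior = Beta(α+s, β+f).
So α = 19 − 12 = 7 and β = 50 − 31 = 19.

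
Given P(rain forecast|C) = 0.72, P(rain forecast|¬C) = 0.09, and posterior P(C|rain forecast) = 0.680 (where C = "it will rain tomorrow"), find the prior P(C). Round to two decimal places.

In odds form, posterior odds = prior odds × likelihood ratio, so prior odds = posterior odds ÷ LR.
Posterior odds = 0.680/(1−0.680) = 2.1250. LR = 0.72/0.09 = 8.0000.
Prior odds = 2.1250/8.0000 = 0.2656, so P(C) = 0.2656/(1+0.2656) ≈ 0.21.

P(C) = 0.21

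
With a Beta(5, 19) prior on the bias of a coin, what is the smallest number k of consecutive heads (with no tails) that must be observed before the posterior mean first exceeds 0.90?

k = 167

After k heads and 0 tails the posterior is Beta(5+k, 19), with mean (5+k)/(5+19+k).
Set (5+k)/(24+k) > 0.90 and solve: k > (0.90·24 − 5)/(1 − 0.90) = 166.000.
The smallest integer exceeding 166.000 is 167.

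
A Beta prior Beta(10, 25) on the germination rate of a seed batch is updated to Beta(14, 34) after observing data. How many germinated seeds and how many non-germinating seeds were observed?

Under Beta–binomial conjugacy the posterior parameters are (a+s, b+f).
Match parameters: s=14−10=4, f=34−25=9.

4 germinated seeds and 9 non-germinating seeds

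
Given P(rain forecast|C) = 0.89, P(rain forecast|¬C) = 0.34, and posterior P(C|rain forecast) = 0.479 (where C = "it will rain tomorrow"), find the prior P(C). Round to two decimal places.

P(C) = 0.26

In odds form, posterior odds = prior odds × likelihood ratio, so prior odds = posterior odds ÷ LR.
Posterior odds = 0.479/(1−0.479) = 0.9194. LR = 0.89/0.34 = 2.6176.
Prior odds = 0.9194/2.6176 = 0.3512, so P(C) = 0.3512/(1+0.3512) ≈ 0.26.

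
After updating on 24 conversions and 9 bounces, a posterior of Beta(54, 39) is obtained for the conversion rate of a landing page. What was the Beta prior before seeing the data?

A Beta(α, β) prior with s successes and f failures in binomial data gives a Beta(α+s, β+f) posterior.
So α = 54 − 24 = 30 and β = 39 − 9 = 30.

Beta(30, 30)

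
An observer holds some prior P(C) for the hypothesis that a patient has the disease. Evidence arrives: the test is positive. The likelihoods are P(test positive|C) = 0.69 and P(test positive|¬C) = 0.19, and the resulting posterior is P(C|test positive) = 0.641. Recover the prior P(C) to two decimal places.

P(C) = 0.33

In odds form, posterior odds = prior odds × likelihood ratio, so prior odds = posterior odds ÷ LR.
Posterior odds = 0.641/(1−0.641) = 1.7855. LR = 0.69/0.19 = 3.6316.
Prior odds = 1.7855/3.6316 = 0.4917, so P(C) = 0.4917/(1+0.4917) ≈ 0.33.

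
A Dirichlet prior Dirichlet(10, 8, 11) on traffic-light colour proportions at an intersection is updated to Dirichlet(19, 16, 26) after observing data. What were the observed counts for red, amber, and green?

For a Dirichlet(α) prior with multinomial counts c, the posterior is Dirichlet(α + c) componentwise.
Counts are posterior − prior componentwise: 19−10=9, 16−8=8, 26−11=15.

counts (9, 8, 15)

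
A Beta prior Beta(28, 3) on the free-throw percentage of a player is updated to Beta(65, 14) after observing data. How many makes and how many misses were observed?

A Beta(a, b) prior with s successes and f failures in binomial data gives a Beta(a+s, b+f) posterior.
So s = 65 − 28 = 37 and f = 14 − 3 = 11.

37 makes and 11 misses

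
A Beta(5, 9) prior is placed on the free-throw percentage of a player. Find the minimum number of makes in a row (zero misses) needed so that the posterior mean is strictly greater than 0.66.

After k makes and 0 misses the posterior is Beta(5+k, 9), with mean (5+k)/(5+9+k).
Set (5+k)/(14+k) > 0.66 and solve: k > (0.66·14 − 5)/(1 − 0.66) = 12.471.
The smallest integer exceeding 12.471 is 13.

k = 13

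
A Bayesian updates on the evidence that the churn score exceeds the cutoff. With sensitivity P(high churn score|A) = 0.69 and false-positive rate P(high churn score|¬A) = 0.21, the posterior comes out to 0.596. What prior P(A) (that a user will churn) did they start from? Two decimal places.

P(A) = 0.31

Bayes' rule in odds form gives O(A|E) = O(A)·[P(E|A)/P(E|¬A)], hence O(A) = O(A|E)/LR.
Posterior odds = 0.596/(1−0.596) = 1.4752. LR = 0.69/0.21 = 3.2857.
Prior odds = 1.4752/3.2857 = 0.4490, so P(A) = 0.4490/(1+0.4490) ≈ 0.31.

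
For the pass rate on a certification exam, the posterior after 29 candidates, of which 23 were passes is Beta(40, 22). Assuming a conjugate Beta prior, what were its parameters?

Beta(17, 16)

A Beta(a, b) prior with s successes and f failures in binomial data gives a Beta(a+s, b+f) posterior.
So a = 40 − 23 = 17 and b = 22 − 6 = 16.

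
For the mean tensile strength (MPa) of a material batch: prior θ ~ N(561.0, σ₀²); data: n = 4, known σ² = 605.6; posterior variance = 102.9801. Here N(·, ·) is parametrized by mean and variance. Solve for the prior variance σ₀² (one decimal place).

σ₀² = 322.0

Posterior precision equals prior precision plus data precision: 1/σ_n² = 1/σ₀² + n/σ².
So 1/σ₀² = 1/102.9801 − 4/605.6 = 0.009711 − 0.006605 = 0.003106.
Hence σ₀² = 1/0.003106 ≈ 322.0.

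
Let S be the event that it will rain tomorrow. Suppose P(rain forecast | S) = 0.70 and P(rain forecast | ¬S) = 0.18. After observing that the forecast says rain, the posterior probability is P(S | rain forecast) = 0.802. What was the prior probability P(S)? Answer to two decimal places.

Bayes' rule in odds form gives O(S|E) = O(S)·[P(E|S)/P(E|¬S)], hence O(S) = O(S|E)/LR.
Posterior odds = 0.802/(1−0.802) = 4.0505. LR = 0.70/0.18 = 3.8889.
Prior odds = 4.0505/3.8889 = 1.0416, so P(S) = 1.0416/(1+1.0416) ≈ 0.51.

P(S) = 0.51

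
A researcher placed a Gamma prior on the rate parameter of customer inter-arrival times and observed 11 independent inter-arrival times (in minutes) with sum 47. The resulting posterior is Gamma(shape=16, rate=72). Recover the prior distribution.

Gamma(shape=5, rate=25)

Gamma–exponential conjugacy: posterior shape = α + n, posterior rate = β + Σtᵢ.
So α = 16 − 11 = 5 and β = 72 − 47 = 25.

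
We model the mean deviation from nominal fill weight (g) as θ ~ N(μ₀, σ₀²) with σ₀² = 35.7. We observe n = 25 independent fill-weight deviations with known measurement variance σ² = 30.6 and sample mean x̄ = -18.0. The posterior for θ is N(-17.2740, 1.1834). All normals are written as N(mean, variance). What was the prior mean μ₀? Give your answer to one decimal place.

μ₀ = 3.9

The posterior mean is a precision-weighted average: μ_n = (τ₀μ₀ + τ_data·x̄)/(τ₀+τ_data), with τ₀=1/σ₀² and τ_data=n/σ².
Here τ₀ = 1/35.7 = 0.028011 and τ_data = 25/30.6 = 0.816993, so τ_n = 0.845004.
Rearranging for μ₀: μ₀ = (μ_n·τ_n − τ_data·x̄)/τ₀ = (-17.2740·0.845004 − 0.816993·-18.0) / 0.028011 = 0.109275/0.028011 ≈ 3.9.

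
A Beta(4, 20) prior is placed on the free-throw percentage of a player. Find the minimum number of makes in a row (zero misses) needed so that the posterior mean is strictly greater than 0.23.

After k makes and 0 misses the posterior is Beta(4+k, 20), with mean (4+k)/(4+20+k).
Set (4+k)/(24+k) > 0.23 and solve: k > (0.23·24 − 4)/(1 − 0.23) = 1.974.
The smallest integer exceeding 1.974 is 2.

k = 2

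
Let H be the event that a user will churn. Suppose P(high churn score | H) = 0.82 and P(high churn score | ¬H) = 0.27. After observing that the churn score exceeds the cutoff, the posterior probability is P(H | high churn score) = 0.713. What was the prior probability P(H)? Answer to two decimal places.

In odds form, posterior odds = prior odds × likelihood ratio, so prior odds = posterior odds ÷ LR.
Posterior odds = 0.713/(1−0.713) = 2.4843. LR = 0.82/0.27 = 3.0370.
Prior odds = 2.4843/3.0370 = 0.8180, so P(H) = 0.8180/(1+0.8180) ≈ 0.45.

P(H) = 0.45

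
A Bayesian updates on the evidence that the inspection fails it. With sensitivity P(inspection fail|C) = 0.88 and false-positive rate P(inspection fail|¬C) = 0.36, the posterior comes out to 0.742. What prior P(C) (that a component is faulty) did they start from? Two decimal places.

P(C) = 0.54

Bayes' rule in odds form gives O(C|E) = O(C)·[P(E|C)/P(E|¬C)], hence O(C) = O(C|E)/LR.
Posterior odds = 0.742/(1−0.742) = 2.8760. LR = 0.88/0.36 = 2.4444.
Prior odds = 2.8760/2.4444 = 1.1766, so P(C) = 1.1766/(1+1.1766) ≈ 0.54.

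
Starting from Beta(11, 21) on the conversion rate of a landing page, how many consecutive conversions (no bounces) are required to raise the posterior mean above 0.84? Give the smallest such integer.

k = 100

After k conversions and 0 bounces the posterior is Beta(11+k, 21), with mean (11+k)/(11+21+k).
Set (11+k)/(32+k) > 0.84 and solve: k > (0.84·32 − 11)/(1 − 0.84) = 99.250.
The smallest integer exceeding 99.250 is 100, and checking k=100: (111)/(132) = 0.8409 > 0.84.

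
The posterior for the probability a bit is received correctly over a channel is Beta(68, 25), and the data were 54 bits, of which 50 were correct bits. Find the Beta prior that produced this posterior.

Beta(18, 21)

A Beta(a, b) prior with s successes and f failures in binomial data gives a Beta(a+s, b+f) posterior.
So a = 68 − 50 = 18 and b = 25 − 4 = 21.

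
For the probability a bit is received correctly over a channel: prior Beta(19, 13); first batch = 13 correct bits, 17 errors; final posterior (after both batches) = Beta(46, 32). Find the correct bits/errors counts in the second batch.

Because Beta–binomial updating is additive in the counts, the combined data contributed (α_post−α_prior, β_post−β_prior) successes and failures.
Total across both batches: 46−19=27 correct bits, 32−13=19 errors.
Subtract the first batch: 27−13=14 correct bits and 19−17=2 errors.

14 correct bits and 2 errors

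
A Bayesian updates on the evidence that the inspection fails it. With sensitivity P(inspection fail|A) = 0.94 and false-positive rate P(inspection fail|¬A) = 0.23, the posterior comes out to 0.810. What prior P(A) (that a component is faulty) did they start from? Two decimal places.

P(A) = 0.51

Bayes' rule in odds form gives O(A|E) = O(A)·[P(E|A)/P(E|¬A)], hence O(A) = O(A|E)/LR.
Posterior odds = 0.810/(1−0.810) = 4.2632. LR = 0.94/0.23 = 4.0870.
Prior odds = 4.2632/4.0870 = 1.0431, so P(A) = 1.0431/(1+1.0431) ≈ 0.51.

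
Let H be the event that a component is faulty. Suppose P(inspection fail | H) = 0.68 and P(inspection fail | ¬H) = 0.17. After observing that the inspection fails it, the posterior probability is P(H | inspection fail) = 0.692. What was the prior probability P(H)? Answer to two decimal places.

P(H) = 0.36

In odds form, posterior odds = prior odds × likelihood ratio, so prior odds = posterior odds ÷ LR.
Posterior odds = 0.692/(1−0.692) = 2.2468. LR = 0.68/0.17 = 4.0000.
Prior odds = 2.2468/4.0000 = 0.5617, so P(H) = 0.5617/(1+0.5617) ≈ 0.36.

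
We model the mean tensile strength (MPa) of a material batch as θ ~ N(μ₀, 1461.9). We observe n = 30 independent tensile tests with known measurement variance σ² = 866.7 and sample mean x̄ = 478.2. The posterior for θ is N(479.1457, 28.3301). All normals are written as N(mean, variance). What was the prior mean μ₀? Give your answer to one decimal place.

μ₀ = 527.0

With known observation variance, the Normal–Normal posterior has precision τ_n = τ₀ + n/σ² and mean μ_n = (τ₀μ₀ + (n/σ²)x̄)/τ_n.
Here τ₀ = 1/1461.9 = 0.000684 and τ_data = 30/866.7 = 0.034614, so τ_n = 0.035298.
Rearranging for μ₀: μ₀ = (μ_n·τ_n − τ_data·x̄)/τ₀ = (479.1457·0.035298 − 0.034614·478.2) / 0.000684 = 0.360470/0.000684 ≈ 527.0.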